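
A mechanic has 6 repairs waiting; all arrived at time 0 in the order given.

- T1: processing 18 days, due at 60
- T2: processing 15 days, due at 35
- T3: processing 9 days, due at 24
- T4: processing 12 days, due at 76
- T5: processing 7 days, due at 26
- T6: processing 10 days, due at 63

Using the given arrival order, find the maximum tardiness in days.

35

FIFO (arrival order): T1 T2 T3 T4 T5 T6.
T1: 0→18, due 60, tardiness 0
T2: 18→33, due 35, tardiness 0
T3: 33→42, due 24, tardiness 18
T4: 42→54, due 76, tardiness 0
T5: 54→61, due 26, tardiness 35
T6: 61→71, due 63, tardiness 8
Maximum = 35.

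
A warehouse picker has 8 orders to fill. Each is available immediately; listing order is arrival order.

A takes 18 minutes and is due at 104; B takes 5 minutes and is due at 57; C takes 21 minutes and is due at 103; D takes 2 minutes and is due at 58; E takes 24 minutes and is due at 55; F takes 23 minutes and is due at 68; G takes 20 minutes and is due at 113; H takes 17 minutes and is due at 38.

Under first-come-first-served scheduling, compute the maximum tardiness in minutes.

FIFO (arrival order): A B C D E F G H.
A: 0→18, due 104, tardiness 0
B: 18→23, due 57, tardiness 0
C: 23→44, due 103, tardiness 0
D: 44→46, due 58, tardiness 0
E: 46→70, due 55, tardiness 15
F: 70→93, due 68, tardiness 25
G: 93→113, due 113, tardiness 0
H: 113→130, due 38, tardiness 92
Maximum = 92.

92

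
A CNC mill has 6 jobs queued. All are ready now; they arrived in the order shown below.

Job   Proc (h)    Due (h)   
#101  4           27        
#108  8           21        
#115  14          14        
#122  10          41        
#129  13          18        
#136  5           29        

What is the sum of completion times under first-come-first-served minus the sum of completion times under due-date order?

FIFO (arrival order): #101 #108 #115 #122 #129 #136.
#101: 0→4
#108: 4→12
#115: 12→26
#122: 26→36
#129: 36→49
#136: 49→54
Sum = 4+12+26+36+49+54 = 181.
EDD (increasing due date): #115 #129 #108 #101 #136 #122.
#115: 0→14
#129: 14→27
#108: 27→35
#101: 35→39
#136: 39→44
#122: 44→54
Sum = 14+27+35+39+44+54 = 213.
Difference = 181 − 213 = -32.

-32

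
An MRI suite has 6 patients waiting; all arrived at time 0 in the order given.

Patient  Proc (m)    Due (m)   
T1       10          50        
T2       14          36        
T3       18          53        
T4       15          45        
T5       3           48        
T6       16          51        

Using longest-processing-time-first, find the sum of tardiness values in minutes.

82

LPT (decreasing processing time): T3 T6 T4 T2 T1 T5.
T3: 0→18, due 53, tardiness 0
T6: 18→34, due 51, tardiness 0
T4: 34→49, due 45, tardiness 4
T2: 49→63, due 36, tardiness 27
T1: 63→73, due 50, tardiness 23
T5: 73→76, due 48, tardiness 28
Sum = 0+0+4+27+23+28 = 82.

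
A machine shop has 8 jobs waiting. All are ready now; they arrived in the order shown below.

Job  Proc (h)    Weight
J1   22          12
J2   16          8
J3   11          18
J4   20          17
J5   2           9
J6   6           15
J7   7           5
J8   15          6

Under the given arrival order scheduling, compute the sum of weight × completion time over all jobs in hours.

5431

FIFO (arrival order): J1 J2 J3 J4 J5 J6 J7 J8.
J1: finishes 22, weight 12, w·C = 264
J2: finishes 38, weight 8, w·C = 304
J3: finishes 49, weight 18, w·C = 882
J4: finishes 69, weight 17, w·C = 1173
J5: finishes 71, weight 9, w·C = 639
J6: finishes 77, weight 15, w·C = 1155
J7: finishes 84, weight 5, w·C = 420
J8: finishes 99, weight 6, w·C = 594
Sum = 264+304+882+1173+639+1155+420+594 = 5431.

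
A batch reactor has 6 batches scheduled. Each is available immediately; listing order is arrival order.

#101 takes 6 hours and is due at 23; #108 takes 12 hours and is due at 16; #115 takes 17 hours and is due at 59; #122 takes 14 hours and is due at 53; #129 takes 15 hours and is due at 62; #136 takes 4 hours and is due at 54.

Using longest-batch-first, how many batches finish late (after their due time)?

3

LPT (decreasing processing time): #115 #129 #122 #108 #101 #136.
#115: 0→17, due 59, tardiness 0
#129: 17→32, due 62, tardiness 0
#122: 32→46, due 53, tardiness 0
#108: 46→58, due 16, tardiness 42
#101: 58→64, due 23, tardiness 41
#136: 64→68, due 54, tardiness 14
Late batches: 3.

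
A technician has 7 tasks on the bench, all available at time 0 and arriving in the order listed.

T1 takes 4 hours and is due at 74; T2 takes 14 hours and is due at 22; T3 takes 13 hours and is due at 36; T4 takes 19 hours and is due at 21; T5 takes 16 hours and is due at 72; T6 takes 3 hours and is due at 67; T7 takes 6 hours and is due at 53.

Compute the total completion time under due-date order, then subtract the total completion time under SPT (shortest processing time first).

131

EDD (increasing due date): T4 T2 T3 T7 T6 T5 T1.
T4: 0→19
T2: 19→33
T3: 33→46
T7: 46→52
T6: 52→55
T5: 55→71
T1: 71→75
Sum = 19+33+46+52+55+71+75 = 351.
SPT (increasing processing time): T6 T1 T7 T3 T2 T5 T4.
T6: 0→3
T1: 3→7
T7: 7→13
T3: 13→26
T2: 26→40
T5: 40→56
T4: 56→75
Sum = 3+7+13+26+40+56+75 = 220.
Difference = 351 − 220 = 131.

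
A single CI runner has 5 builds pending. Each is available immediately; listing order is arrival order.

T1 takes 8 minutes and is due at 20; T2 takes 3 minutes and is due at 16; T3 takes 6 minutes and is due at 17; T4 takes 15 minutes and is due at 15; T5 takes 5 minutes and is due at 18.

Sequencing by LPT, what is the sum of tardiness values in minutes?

52

LPT (decreasing processing time): T4 T1 T3 T5 T2.
T4: 0→15, due 15, tardiness 0
T1: 15→23, due 20, tardiness 3
T3: 23→29, due 17, tardiness 12
T5: 29→34, due 18, tardiness 16
T2: 34→37, due 16, tardiness 21
Sum = 0+3+12+16+21 = 52.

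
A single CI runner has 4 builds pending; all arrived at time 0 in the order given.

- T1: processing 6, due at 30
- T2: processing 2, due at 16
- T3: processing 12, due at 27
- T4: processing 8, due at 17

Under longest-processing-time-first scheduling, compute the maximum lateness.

12

LPT (decreasing processing time): T3 T4 T1 T2.
T3: 0→12, due 27, lateness -15
T4: 12→20, due 17, lateness 3
T1: 20→26, due 30, lateness -4
T2: 26→28, due 16, lateness 12
Maximum = 12.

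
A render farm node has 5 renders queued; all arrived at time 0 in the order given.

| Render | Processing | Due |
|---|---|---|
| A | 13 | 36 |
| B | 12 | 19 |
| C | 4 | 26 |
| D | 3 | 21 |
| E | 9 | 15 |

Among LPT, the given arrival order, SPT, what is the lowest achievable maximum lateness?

9

LPT (decreasing processing time): A B E C D.
A: 0→13, due 36, lateness -23
B: 13→25, due 19, lateness 6
E: 25→34, due 15, lateness 19
C: 34→38, due 26, lateness 12
D: 38→41, due 21, lateness 20
Maximum = 20.
FIFO (arrival order): A B C D E.
A: 0→13, due 36, lateness -23
B: 13→25, due 19, lateness 6
C: 25→29, due 26, lateness 3
D: 29→32, due 21, lateness 11
E: 32→41, due 15, lateness 26
Maximum = 26.
SPT (increasing processing time): D C E B A.
D: 0→3, due 21, lateness -18
C: 3→7, due 26, lateness -19
E: 7→16, due 15, lateness 1
B: 16→28, due 19, lateness 9
A: 28→41, due 36, lateness 5
Maximum = 9.
LPT 20, FIFO 26, SPT 9 → minimum 9.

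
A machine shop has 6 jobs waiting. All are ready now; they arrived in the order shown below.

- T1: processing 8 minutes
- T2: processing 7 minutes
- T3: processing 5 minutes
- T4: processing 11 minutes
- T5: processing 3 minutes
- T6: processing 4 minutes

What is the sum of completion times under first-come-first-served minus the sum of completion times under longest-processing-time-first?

-14

FIFO (arrival order): T1 T2 T3 T4 T5 T6.
T1: 0→8
T2: 8→15
T3: 15→20
T4: 20→31
T5: 31→34
T6: 34→38
Sum = 8+15+20+31+34+38 = 146.
LPT (decreasing processing time): T4 T1 T2 T3 T6 T5.
T4: 0→11
T1: 11→19
T2: 19→26
T3: 26→31
T6: 31→35
T5: 35→38
Sum = 11+19+26+31+35+38 = 160.
Difference = 146 − 160 = -14.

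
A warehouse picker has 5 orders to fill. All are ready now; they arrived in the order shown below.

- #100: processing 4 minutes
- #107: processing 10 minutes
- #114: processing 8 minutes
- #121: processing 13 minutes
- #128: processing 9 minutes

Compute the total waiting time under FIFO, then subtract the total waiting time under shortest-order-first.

FIFO (arrival order): #100 #107 #114 #121 #128.
#100: waits 0, runs 0→4
#107: waits 4, runs 4→14
#114: waits 14, runs 14→22
#121: waits 22, runs 22→35
#128: waits 35, runs 35→44
Sum = 0+4+14+22+35 = 75.
SPT (increasing processing time): #100 #114 #128 #107 #121.
#100: waits 0, runs 0→4
#114: waits 4, runs 4→12
#128: waits 12, runs 12→21
#107: waits 21, runs 21→31
#121: waits 31, runs 31→44
Sum = 0+4+12+21+31 = 68.
Difference = 75 − 68 = 7.

7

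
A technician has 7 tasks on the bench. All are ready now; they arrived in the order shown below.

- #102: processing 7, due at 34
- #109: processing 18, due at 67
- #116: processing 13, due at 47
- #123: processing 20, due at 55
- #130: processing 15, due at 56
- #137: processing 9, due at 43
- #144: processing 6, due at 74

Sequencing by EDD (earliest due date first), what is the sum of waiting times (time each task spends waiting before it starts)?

247

EDD (increasing due date): #102 #137 #116 #123 #130 #109 #144.
#102: waits 0, runs 0→7
#137: waits 7, runs 7→16
#116: waits 16, runs 16→29
#123: waits 29, runs 29→49
#130: waits 49, runs 49→64
#109: waits 64, runs 64→82
#144: waits 82, runs 82→88
Sum = 0+7+16+29+49+64+82 = 247.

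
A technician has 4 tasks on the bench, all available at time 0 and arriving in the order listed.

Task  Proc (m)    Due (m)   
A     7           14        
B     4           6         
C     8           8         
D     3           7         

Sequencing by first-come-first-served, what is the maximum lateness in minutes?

15

FIFO (arrival order): A B C D.
A: 0→7, due 14, lateness -7
B: 7→11, due 6, lateness 5
C: 11→19, due 8, lateness 11
D: 19→22, due 7, lateness 15
Maximum = 15.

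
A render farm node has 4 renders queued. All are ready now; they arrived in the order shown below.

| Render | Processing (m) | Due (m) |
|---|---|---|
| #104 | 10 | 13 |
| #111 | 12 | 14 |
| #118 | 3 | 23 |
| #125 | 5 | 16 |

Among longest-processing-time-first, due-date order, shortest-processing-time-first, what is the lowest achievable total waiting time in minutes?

LPT (decreasing processing time): #111 #104 #125 #118.
#111: waits 0, runs 0→12
#104: waits 12, runs 12→22
#125: waits 22, runs 22→27
#118: waits 27, runs 27→30
Sum = 0+12+22+27 = 61.
EDD (increasing due date): #104 #111 #125 #118.
#104: waits 0, runs 0→10
#111: waits 10, runs 10→22
#125: waits 22, runs 22→27
#118: waits 27, runs 27→30
Sum = 0+10+22+27 = 59.
SPT (increasing processing time): #118 #125 #104 #111.
#118: waits 0, runs 0→3
#125: waits 3, runs 3→8
#104: waits 8, runs 8→18
#111: waits 18, runs 18→30
Sum = 0+3+8+18 = 29.
LPT 61, EDD 59, SPT 29 → minimum 29.

29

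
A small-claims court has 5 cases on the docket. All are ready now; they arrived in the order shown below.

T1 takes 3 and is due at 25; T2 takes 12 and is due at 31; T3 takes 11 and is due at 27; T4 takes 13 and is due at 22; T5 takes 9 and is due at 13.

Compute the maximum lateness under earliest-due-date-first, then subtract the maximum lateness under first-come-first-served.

EDD (increasing due date): T5 T4 T1 T3 T2.
T5: 0→9, due 13, lateness -4
T4: 9→22, due 22, lateness 0
T1: 22→25, due 25, lateness 0
T3: 25→36, due 27, lateness 9
T2: 36→48, due 31, lateness 17
Maximum = 17.
FIFO (arrival order): T1 T2 T3 T4 T5.
T1: 0→3, due 25, lateness -22
T2: 3→15, due 31, lateness -16
T3: 15→26, due 27, lateness -1
T4: 26→39, due 22, lateness 17
T5: 39→48, due 13, lateness 35
Maximum = 35.
Difference = 17 − 35 = -18.

-18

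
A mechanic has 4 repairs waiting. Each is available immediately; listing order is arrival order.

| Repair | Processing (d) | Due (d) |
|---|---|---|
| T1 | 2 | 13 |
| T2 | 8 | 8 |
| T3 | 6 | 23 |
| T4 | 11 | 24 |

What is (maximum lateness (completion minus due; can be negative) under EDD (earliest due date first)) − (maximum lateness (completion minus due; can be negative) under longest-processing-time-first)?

EDD (increasing due date): T2 T1 T3 T4.
T2: 0→8, due 8, lateness 0
T1: 8→10, due 13, lateness -3
T3: 10→16, due 23, lateness -7
T4: 16→27, due 24, lateness 3
Maximum = 3.
LPT (decreasing processing time): T4 T2 T3 T1.
T4: 0→11, due 24, lateness -13
T2: 11→19, due 8, lateness 11
T3: 19→25, due 23, lateness 2
T1: 25→27, due 13, lateness 14
Maximum = 14.
Difference = 3 − 14 = -11.

-11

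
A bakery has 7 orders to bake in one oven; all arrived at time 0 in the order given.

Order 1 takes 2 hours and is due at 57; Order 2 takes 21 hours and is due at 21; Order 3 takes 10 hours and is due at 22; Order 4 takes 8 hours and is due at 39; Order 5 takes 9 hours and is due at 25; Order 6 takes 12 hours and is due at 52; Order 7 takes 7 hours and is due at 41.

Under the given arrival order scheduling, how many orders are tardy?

6

FIFO (arrival order): Order 1 Order 2 Order 3 Order 4 Order 5 Order 6 Order 7.
Order 1: 0→2, due 57, tardiness 0
Order 2: 2→23, due 21, tardiness 2
Order 3: 23→33, due 22, tardiness 11
Order 4: 33→41, due 39, tardiness 2
Order 5: 41→50, due 25, tardiness 25
Order 6: 50→62, due 52, tardiness 10
Order 7: 62→69, due 41, tardiness 28
Late orders: 6.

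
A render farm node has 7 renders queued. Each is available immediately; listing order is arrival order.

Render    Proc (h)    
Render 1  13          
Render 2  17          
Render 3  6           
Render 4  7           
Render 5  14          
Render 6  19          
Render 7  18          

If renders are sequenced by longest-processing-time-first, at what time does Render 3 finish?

LPT (decreasing processing time): Render 6 Render 7 Render 2 Render 5 Render 1 Render 4 Render 3.
Render 6: 0→19
Render 7: 19→37
Render 2: 37→54
Render 5: 54→68
Render 1: 68→81
Render 4: 81→88
Render 3: 88→94

94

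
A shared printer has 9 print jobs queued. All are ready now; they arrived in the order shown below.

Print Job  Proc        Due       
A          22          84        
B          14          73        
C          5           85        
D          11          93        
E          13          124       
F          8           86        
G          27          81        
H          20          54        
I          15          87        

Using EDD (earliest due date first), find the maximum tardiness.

29

EDD (increasing due date): H B G A C F I D E.
H: 0→20, due 54, tardiness 0
B: 20→34, due 73, tardiness 0
G: 34→61, due 81, tardiness 0
A: 61→83, due 84, tardiness 0
C: 83→88, due 85, tardiness 3
F: 88→96, due 86, tardiness 10
I: 96→111, due 87, tardiness 24
D: 111→122, due 93, tardiness 29
E: 122→135, due 124, tardiness 11
Maximum = 29.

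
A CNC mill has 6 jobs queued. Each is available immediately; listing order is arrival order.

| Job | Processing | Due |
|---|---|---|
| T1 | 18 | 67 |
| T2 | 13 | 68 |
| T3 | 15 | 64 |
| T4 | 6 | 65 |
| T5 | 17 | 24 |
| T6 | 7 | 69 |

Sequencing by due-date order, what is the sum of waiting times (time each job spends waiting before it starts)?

EDD (increasing due date): T5 T3 T4 T1 T2 T6.
T5: waits 0, runs 0→17
T3: waits 17, runs 17→32
T4: waits 32, runs 32→38
T1: waits 38, runs 38→56
T2: waits 56, runs 56→69
T6: waits 69, runs 69→76
Sum = 0+17+32+38+56+69 = 212.

212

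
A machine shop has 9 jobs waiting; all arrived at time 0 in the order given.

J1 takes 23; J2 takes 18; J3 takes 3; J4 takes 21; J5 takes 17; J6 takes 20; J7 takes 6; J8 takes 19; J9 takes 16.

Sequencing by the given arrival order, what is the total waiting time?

592

FIFO (arrival order): J1 J2 J3 J4 J5 J6 J7 J8 J9.
J1: waits 0, runs 0→23
J2: waits 23, runs 23→41
J3: waits 41, runs 41→44
J4: waits 44, runs 44→65
J5: waits 65, runs 65→82
J6: waits 82, runs 82→102
J7: waits 102, runs 102→108
J8: waits 108, runs 108→127
J9: waits 127, runs 127→143
Sum = 0+23+41+44+65+82+102+108+127 = 592.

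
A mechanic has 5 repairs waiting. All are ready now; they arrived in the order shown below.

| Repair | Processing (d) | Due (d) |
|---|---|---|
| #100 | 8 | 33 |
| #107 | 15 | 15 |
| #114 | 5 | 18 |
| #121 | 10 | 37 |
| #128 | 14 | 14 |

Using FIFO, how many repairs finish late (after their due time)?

4

FIFO (arrival order): #100 #107 #114 #121 #128.
#100: 0→8, due 33, tardiness 0
#107: 8→23, due 15, tardiness 8
#114: 23→28, due 18, tardiness 10
#121: 28→38, due 37, tardiness 1
#128: 38→52, due 14, tardiness 38
Late repairs: 4.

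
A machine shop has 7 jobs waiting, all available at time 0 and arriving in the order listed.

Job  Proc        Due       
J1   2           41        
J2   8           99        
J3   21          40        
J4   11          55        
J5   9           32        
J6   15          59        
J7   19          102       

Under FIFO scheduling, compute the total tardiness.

FIFO (arrival order): J1 J2 J3 J4 J5 J6 J7.
J1: 0→2, due 41, tardiness 0
J2: 2→10, due 99, tardiness 0
J3: 10→31, due 40, tardiness 0
J4: 31→42, due 55, tardiness 0
J5: 42→51, due 32, tardiness 19
J6: 51→66, due 59, tardiness 7
J7: 66→85, due 102, tardiness 0
Sum = 0+0+0+0+19+7+0 = 26.

26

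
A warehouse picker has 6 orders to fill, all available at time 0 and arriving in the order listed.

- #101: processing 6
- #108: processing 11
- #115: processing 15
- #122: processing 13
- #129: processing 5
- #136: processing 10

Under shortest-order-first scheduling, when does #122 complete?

SPT (increasing processing time): #129 #101 #136 #108 #122 #115.
#129: 0→5
#101: 5→11
#136: 11→21
#108: 21→32
#122: 32→45

45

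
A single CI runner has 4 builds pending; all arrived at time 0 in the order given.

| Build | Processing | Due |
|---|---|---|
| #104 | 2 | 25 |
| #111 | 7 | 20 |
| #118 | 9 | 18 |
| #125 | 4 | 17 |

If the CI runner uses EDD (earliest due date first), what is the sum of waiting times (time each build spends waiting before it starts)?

EDD (increasing due date): #125 #118 #111 #104.
#125: waits 0, runs 0→4
#118: waits 4, runs 4→13
#111: waits 13, runs 13→20
#104: waits 20, runs 20→22
Sum = 0+4+13+20 = 37.

37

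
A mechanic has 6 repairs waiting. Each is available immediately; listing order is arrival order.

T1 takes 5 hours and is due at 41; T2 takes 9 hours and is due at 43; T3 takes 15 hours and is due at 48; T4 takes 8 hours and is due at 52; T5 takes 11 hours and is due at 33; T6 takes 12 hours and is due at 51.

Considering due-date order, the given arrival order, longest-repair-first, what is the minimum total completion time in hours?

193

EDD (increasing due date): T5 T1 T2 T3 T6 T4.
T5: 0→11
T1: 11→16
T2: 16→25
T3: 25→40
T6: 40→52
T4: 52→60
Sum = 11+16+25+40+52+60 = 204.
FIFO (arrival order): T1 T2 T3 T4 T5 T6.
T1: 0→5
T2: 5→14
T3: 14→29
T4: 29→37
T5: 37→48
T6: 48→60
Sum = 5+14+29+37+48+60 = 193.
LPT (decreasing processing time): T3 T6 T5 T2 T4 T1.
T3: 0→15
T6: 15→27
T5: 27→38
T2: 38→47
T4: 47→55
T1: 55→60
Sum = 15+27+38+47+55+60 = 242.
EDD 204, FIFO 193, LPT 242 → minimum 193.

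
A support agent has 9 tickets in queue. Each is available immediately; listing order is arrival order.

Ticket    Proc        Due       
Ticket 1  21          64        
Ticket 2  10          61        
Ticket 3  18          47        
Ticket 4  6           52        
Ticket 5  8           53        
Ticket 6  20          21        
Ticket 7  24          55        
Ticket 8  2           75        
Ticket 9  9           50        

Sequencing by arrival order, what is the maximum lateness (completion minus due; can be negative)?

FIFO (arrival order): Ticket 1 Ticket 2 Ticket 3 Ticket 4 Ticket 5 Ticket 6 Ticket 7 Ticket 8 Ticket 9.
Ticket 1: 0→21, due 64, lateness -43
Ticket 2: 21→31, due 61, lateness -30
Ticket 3: 31→49, due 47, lateness 2
Ticket 4: 49→55, due 52, lateness 3
Ticket 5: 55→63, due 53, lateness 10
Ticket 6: 63→83, due 21, lateness 62
Ticket 7: 83→107, due 55, lateness 52
Ticket 8: 107→109, due 75, lateness 34
Ticket 9: 109→118, due 50, lateness 68
Maximum = 68.

68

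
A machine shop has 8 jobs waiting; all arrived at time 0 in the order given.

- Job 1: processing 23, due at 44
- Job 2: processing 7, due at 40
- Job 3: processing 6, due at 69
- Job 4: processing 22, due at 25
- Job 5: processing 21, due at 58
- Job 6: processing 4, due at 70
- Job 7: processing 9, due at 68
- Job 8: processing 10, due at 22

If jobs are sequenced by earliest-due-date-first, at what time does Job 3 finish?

EDD (increasing due date): Job 8 Job 4 Job 2 Job 1 Job 5 Job 7 Job 3 Job 6.
Job 8: 0→10
Job 4: 10→32
Job 2: 32→39
Job 1: 39→62
Job 5: 62→83
Job 7: 83→92
Job 3: 92→98

98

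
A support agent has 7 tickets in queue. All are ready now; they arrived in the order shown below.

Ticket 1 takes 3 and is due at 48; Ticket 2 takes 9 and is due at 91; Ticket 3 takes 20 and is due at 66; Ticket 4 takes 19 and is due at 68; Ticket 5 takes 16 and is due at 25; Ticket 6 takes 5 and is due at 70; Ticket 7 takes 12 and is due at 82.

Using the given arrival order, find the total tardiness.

FIFO (arrival order): Ticket 1 Ticket 2 Ticket 3 Ticket 4 Ticket 5 Ticket 6 Ticket 7.
Ticket 1: 0→3, due 48, tardiness 0
Ticket 2: 3→12, due 91, tardiness 0
Ticket 3: 12→32, due 66, tardiness 0
Ticket 4: 32→51, due 68, tardiness 0
Ticket 5: 51→67, due 25, tardiness 42
Ticket 6: 67→72, due 70, tardiness 2
Ticket 7: 72→84, due 82, tardiness 2
Sum = 0+0+0+0+42+2+2 = 46.

46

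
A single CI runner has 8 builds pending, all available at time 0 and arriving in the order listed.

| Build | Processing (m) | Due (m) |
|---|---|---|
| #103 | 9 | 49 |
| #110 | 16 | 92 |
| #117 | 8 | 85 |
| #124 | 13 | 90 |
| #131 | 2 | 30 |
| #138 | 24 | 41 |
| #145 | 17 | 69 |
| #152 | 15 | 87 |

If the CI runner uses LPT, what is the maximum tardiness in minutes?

74

LPT (decreasing processing time): #138 #145 #110 #152 #124 #103 #117 #131.
#138: 0→24, due 41, tardiness 0
#145: 24→41, due 69, tardiness 0
#110: 41→57, due 92, tardiness 0
#152: 57→72, due 87, tardiness 0
#124: 72→85, due 90, tardiness 0
#103: 85→94, due 49, tardiness 45
#117: 94→102, due 85, tardiness 17
#131: 102→104, due 30, tardiness 74
Maximum = 74.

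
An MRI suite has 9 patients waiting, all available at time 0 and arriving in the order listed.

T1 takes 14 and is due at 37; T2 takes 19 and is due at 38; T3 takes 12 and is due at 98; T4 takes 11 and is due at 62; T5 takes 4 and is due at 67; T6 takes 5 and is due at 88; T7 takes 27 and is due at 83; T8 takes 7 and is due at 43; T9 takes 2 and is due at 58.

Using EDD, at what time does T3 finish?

101

EDD (increasing due date): T1 T2 T8 T9 T4 T5 T7 T6 T3.
T1: 0→14
T2: 14→33
T8: 33→40
T9: 40→42
T4: 42→53
T5: 53→57
T7: 57→84
T6: 84→89
T3: 89→101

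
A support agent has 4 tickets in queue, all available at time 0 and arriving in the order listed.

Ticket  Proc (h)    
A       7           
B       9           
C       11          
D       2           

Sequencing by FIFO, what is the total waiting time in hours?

FIFO (arrival order): A B C D.
A: waits 0, runs 0→7
B: waits 7, runs 7→16
C: waits 16, runs 16→27
D: waits 27, runs 27→29
Sum = 0+7+16+27 = 50.

50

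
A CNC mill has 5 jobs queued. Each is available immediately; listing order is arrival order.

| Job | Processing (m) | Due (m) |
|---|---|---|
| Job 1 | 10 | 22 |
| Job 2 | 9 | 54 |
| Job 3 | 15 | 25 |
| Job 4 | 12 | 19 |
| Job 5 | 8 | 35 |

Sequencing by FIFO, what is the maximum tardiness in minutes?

FIFO (arrival order): Job 1 Job 2 Job 3 Job 4 Job 5.
Job 1: 0→10, due 22, tardiness 0
Job 2: 10→19, due 54, tardiness 0
Job 3: 19→34, due 25, tardiness 9
Job 4: 34→46, due 19, tardiness 27
Job 5: 46→54, due 35, tardiness 19
Maximum = 27.

27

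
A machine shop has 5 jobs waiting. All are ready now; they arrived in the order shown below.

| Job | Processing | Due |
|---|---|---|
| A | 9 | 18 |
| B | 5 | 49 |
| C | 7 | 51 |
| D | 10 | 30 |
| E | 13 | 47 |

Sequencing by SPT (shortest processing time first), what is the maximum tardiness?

SPT (increasing processing time): B C A D E.
B: 0→5, due 49, tardiness 0
C: 5→12, due 51, tardiness 0
A: 12→21, due 18, tardiness 3
D: 21→31, due 30, tardiness 1
E: 31→44, due 47, tardiness 0
Maximum = 3.

3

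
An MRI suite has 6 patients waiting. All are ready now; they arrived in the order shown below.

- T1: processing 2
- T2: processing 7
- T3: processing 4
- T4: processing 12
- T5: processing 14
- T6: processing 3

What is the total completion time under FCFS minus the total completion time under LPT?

-62

FIFO (arrival order): T1 T2 T3 T4 T5 T6.
T1: 0→2
T2: 2→9
T3: 9→13
T4: 13→25
T5: 25→39
T6: 39→42
Sum = 2+9+13+25+39+42 = 130.
LPT (decreasing processing time): T5 T4 T2 T3 T6 T1.
T5: 0→14
T4: 14→26
T2: 26→33
T3: 33→37
T6: 37→40
T1: 40→42
Sum = 14+26+33+37+40+42 = 192.
Difference = 130 − 192 = -62.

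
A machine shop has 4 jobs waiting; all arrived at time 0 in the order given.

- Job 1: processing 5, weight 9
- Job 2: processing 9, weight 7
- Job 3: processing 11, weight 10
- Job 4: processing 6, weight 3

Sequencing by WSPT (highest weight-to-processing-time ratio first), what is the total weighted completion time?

473

WSPT (decreasing weight/processing-time ratio): Job 1 Job 3 Job 2 Job 4.
Job 1: finishes 5, weight 9, w·C = 45
Job 3: finishes 16, weight 10, w·C = 160
Job 2: finishes 25, weight 7, w·C = 175
Job 4: finishes 31, weight 3, w·C = 93
Sum = 45+160+175+93 = 473.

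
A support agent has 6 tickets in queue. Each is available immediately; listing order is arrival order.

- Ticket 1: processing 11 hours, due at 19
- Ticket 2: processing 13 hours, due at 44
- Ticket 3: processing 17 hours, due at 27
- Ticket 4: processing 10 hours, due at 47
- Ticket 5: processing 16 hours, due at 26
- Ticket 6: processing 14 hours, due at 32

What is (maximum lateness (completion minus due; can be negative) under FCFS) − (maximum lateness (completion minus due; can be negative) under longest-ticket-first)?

-3

FIFO (arrival order): Ticket 1 Ticket 2 Ticket 3 Ticket 4 Ticket 5 Ticket 6.
Ticket 1: 0→11, due 19, lateness -8
Ticket 2: 11→24, due 44, lateness -20
Ticket 3: 24→41, due 27, lateness 14
Ticket 4: 41→51, due 47, lateness 4
Ticket 5: 51→67, due 26, lateness 41
Ticket 6: 67→81, due 32, lateness 49
Maximum = 49.
LPT (decreasing processing time): Ticket 3 Ticket 5 Ticket 6 Ticket 2 Ticket 1 Ticket 4.
Ticket 3: 0→17, due 27, lateness -10
Ticket 5: 17→33, due 26, lateness 7
Ticket 6: 33→47, due 32, lateness 15
Ticket 2: 47→60, due 44, lateness 16
Ticket 1: 60→71, due 19, lateness 52
Ticket 4: 71→81, due 47, lateness 34
Maximum = 52.
Difference = 49 − 52 = -3.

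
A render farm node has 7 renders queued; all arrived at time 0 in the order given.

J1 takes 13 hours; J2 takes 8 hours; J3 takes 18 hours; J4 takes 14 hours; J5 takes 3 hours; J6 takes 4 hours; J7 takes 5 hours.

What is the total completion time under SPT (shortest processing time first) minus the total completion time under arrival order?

SPT (increasing processing time): J5 J6 J7 J2 J1 J4 J3.
J5: 0→3
J6: 3→7
J7: 7→12
J2: 12→20
J1: 20→33
J4: 33→47
J3: 47→65
Sum = 3+7+12+20+33+47+65 = 187.
FIFO (arrival order): J1 J2 J3 J4 J5 J6 J7.
J1: 0→13
J2: 13→21
J3: 21→39
J4: 39→53
J5: 53→56
J6: 56→60
J7: 60→65
Sum = 13+21+39+53+56+60+65 = 307.
Difference = 187 − 307 = -120.

-120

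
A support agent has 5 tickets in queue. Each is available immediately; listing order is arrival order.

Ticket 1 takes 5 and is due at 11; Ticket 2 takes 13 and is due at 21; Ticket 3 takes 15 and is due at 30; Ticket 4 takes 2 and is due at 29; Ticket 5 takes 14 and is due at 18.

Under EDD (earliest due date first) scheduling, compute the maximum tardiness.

EDD (increasing due date): Ticket 1 Ticket 5 Ticket 2 Ticket 4 Ticket 3.
Ticket 1: 0→5, due 11, tardiness 0
Ticket 5: 5→19, due 18, tardiness 1
Ticket 2: 19→32, due 21, tardiness 11
Ticket 4: 32→34, due 29, tardiness 5
Ticket 3: 34→49, due 30, tardiness 19
Maximum = 19.

19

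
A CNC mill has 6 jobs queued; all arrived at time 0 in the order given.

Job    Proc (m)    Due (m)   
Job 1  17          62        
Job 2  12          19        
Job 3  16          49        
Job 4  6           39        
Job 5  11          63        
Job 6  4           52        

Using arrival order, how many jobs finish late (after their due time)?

FIFO (arrival order): Job 1 Job 2 Job 3 Job 4 Job 5 Job 6.
Job 1: 0→17, due 62, tardiness 0
Job 2: 17→29, due 19, tardiness 10
Job 3: 29→45, due 49, tardiness 0
Job 4: 45→51, due 39, tardiness 12
Job 5: 51→62, due 63, tardiness 0
Job 6: 62→66, due 52, tardiness 14
Late jobs: 3.

3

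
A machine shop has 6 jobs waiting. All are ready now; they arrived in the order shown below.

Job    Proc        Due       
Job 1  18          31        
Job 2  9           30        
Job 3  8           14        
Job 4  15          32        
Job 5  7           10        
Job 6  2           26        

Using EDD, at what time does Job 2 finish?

26

EDD (increasing due date): Job 5 Job 3 Job 6 Job 2 Job 1 Job 4.
Job 5: 0→7
Job 3: 7→15
Job 6: 15→17
Job 2: 17→26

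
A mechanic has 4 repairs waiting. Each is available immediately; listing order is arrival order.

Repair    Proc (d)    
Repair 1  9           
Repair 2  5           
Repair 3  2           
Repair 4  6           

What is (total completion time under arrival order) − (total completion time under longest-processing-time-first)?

-5

FIFO (arrival order): Repair 1 Repair 2 Repair 3 Repair 4.
Repair 1: 0→9
Repair 2: 9→14
Repair 3: 14→16
Repair 4: 16→22
Sum = 9+14+16+22 = 61.
LPT (decreasing processing time): Repair 1 Repair 4 Repair 2 Repair 3.
Repair 1: 0→9
Repair 4: 9→15
Repair 2: 15→20
Repair 3: 20→22
Sum = 9+15+20+22 = 66.
Difference = 61 − 66 = -5.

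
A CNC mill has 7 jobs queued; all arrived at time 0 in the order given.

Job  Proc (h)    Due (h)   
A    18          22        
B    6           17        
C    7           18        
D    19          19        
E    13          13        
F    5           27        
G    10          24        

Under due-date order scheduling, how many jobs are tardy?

EDD (increasing due date): E B C D A G F.
E: 0→13, due 13, tardiness 0
B: 13→19, due 17, tardiness 2
C: 19→26, due 18, tardiness 8
D: 26→45, due 19, tardiness 26
A: 45→63, due 22, tardiness 41
G: 63→73, due 24, tardiness 49
F: 73→78, due 27, tardiness 51
Late jobs: 6.

6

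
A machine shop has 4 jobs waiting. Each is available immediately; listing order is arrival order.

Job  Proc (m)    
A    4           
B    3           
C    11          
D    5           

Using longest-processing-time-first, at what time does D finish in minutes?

LPT (decreasing processing time): C D A B.
C: 0→11
D: 11→16

16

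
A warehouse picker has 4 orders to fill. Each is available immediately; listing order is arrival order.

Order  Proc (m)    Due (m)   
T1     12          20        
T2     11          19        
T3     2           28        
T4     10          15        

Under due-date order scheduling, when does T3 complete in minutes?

EDD (increasing due date): T4 T2 T1 T3.
T4: 0→10
T2: 10→21
T1: 21→33
T3: 33→35

35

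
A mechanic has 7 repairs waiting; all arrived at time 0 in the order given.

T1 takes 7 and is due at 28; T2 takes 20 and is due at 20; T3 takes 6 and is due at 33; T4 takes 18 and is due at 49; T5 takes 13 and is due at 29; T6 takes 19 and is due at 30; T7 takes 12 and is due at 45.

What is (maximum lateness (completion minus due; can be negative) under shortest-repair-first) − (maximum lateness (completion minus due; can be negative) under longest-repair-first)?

SPT (increasing processing time): T3 T1 T7 T5 T4 T6 T2.
T3: 0→6, due 33, lateness -27
T1: 6→13, due 28, lateness -15
T7: 13→25, due 45, lateness -20
T5: 25→38, due 29, lateness 9
T4: 38→56, due 49, lateness 7
T6: 56→75, due 30, lateness 45
T2: 75→95, due 20, lateness 75
Maximum = 75.
LPT (decreasing processing time): T2 T6 T4 T5 T7 T1 T3.
T2: 0→20, due 20, lateness 0
T6: 20→39, due 30, lateness 9
T4: 39→57, due 49, lateness 8
T5: 57→70, due 29, lateness 41
T7: 70→82, due 45, lateness 37
T1: 82→89, due 28, lateness 61
T3: 89→95, due 33, lateness 62
Maximum = 62.
Difference = 75 − 62 = 13.

13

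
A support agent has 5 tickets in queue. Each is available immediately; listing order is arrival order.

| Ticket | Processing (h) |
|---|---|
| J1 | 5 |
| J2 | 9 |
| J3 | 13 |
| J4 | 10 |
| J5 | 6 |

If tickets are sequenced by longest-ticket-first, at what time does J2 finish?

32

LPT (decreasing processing time): J3 J4 J2 J5 J1.
J3: 0→13
J4: 13→23
J2: 23→32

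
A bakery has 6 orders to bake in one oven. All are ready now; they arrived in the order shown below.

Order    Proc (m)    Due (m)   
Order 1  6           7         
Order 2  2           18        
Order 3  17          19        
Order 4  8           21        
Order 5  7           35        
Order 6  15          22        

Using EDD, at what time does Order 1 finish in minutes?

6

EDD (increasing due date): Order 1 Order 2 Order 3 Order 4 Order 6 Order 5.
Order 1: 0→6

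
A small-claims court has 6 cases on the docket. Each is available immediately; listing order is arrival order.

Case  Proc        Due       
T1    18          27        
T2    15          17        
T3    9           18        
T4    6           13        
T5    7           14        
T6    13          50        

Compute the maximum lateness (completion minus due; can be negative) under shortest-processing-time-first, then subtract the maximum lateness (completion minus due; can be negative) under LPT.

SPT (increasing processing time): T4 T5 T3 T6 T2 T1.
T4: 0→6, due 13, lateness -7
T5: 6→13, due 14, lateness -1
T3: 13→22, due 18, lateness 4
T6: 22→35, due 50, lateness -15
T2: 35→50, due 17, lateness 33
T1: 50→68, due 27, lateness 41
Maximum = 41.
LPT (decreasing processing time): T1 T2 T6 T3 T5 T4.
T1: 0→18, due 27, lateness -9
T2: 18→33, due 17, lateness 16
T6: 33→46, due 50, lateness -4
T3: 46→55, due 18, lateness 37
T5: 55→62, due 14, lateness 48
T4: 62→68, due 13, lateness 55
Maximum = 55.
Difference = 41 − 55 = -14.

-14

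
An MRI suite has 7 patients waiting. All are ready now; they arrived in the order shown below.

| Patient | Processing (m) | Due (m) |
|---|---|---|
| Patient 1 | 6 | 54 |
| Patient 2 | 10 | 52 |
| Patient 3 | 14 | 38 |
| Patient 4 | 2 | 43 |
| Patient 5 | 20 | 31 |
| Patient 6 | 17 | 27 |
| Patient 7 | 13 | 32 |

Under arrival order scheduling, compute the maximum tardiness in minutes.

50

FIFO (arrival order): Patient 1 Patient 2 Patient 3 Patient 4 Patient 5 Patient 6 Patient 7.
Patient 1: 0→6, due 54, tardiness 0
Patient 2: 6→16, due 52, tardiness 0
Patient 3: 16→30, due 38, tardiness 0
Patient 4: 30→32, due 43, tardiness 0
Patient 5: 32→52, due 31, tardiness 21
Patient 6: 52→69, due 27, tardiness 42
Patient 7: 69→82, due 32, tardiness 50
Maximum = 50.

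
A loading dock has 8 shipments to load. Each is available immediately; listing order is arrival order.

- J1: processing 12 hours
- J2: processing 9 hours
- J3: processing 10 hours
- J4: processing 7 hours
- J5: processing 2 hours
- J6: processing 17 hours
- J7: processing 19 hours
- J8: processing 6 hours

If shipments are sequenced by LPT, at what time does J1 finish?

LPT (decreasing processing time): J7 J6 J1 J3 J2 J4 J8 J5.
J7: 0→19
J6: 19→36
J1: 36→48

48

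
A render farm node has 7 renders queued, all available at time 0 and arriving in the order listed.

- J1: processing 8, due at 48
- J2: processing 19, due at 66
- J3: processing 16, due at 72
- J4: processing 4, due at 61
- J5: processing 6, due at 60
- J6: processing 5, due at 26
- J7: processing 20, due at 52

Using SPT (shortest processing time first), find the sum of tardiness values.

26

SPT (increasing processing time): J4 J6 J5 J1 J3 J2 J7.
J4: 0→4, due 61, tardiness 0
J6: 4→9, due 26, tardiness 0
J5: 9→15, due 60, tardiness 0
J1: 15→23, due 48, tardiness 0
J3: 23→39, due 72, tardiness 0
J2: 39→58, due 66, tardiness 0
J7: 58→78, due 52, tardiness 26
Sum = 0+0+0+0+0+0+26 = 26.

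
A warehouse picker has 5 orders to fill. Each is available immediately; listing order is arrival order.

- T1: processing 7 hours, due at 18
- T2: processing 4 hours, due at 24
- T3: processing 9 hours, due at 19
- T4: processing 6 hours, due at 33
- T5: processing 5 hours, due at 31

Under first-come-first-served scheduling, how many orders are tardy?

1

FIFO (arrival order): T1 T2 T3 T4 T5.
T1: 0→7, due 18, tardiness 0
T2: 7→11, due 24, tardiness 0
T3: 11→20, due 19, tardiness 1
T4: 20→26, due 33, tardiness 0
T5: 26→31, due 31, tardiness 0
Late orders: 1.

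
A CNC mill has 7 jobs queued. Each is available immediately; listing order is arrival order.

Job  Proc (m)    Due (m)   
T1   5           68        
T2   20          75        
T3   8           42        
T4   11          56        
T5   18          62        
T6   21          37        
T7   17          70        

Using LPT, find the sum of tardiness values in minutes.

122

LPT (decreasing processing time): T6 T2 T5 T7 T4 T3 T1.
T6: 0→21, due 37, tardiness 0
T2: 21→41, due 75, tardiness 0
T5: 41→59, due 62, tardiness 0
T7: 59→76, due 70, tardiness 6
T4: 76→87, due 56, tardiness 31
T3: 87→95, due 42, tardiness 53
T1: 95→100, due 68, tardiness 32
Sum = 0+0+0+6+31+53+32 = 122.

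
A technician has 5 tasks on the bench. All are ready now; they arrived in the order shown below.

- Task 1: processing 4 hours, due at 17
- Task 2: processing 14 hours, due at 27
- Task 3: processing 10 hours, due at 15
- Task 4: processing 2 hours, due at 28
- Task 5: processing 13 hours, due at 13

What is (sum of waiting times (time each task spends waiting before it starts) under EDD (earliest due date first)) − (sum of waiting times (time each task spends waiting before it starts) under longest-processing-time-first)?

EDD (increasing due date): Task 5 Task 3 Task 1 Task 2 Task 4.
Task 5: waits 0, runs 0→13
Task 3: waits 13, runs 13→23
Task 1: waits 23, runs 23→27
Task 2: waits 27, runs 27→41
Task 4: waits 41, runs 41→43
Sum = 0+13+23+27+41 = 104.
LPT (decreasing processing time): Task 2 Task 5 Task 3 Task 1 Task 4.
Task 2: waits 0, runs 0→14
Task 5: waits 14, runs 14→27
Task 3: waits 27, runs 27→37
Task 1: waits 37, runs 37→41
Task 4: waits 41, runs 41→43
Sum = 0+14+27+37+41 = 119.
Difference = 104 − 119 = -15.

-15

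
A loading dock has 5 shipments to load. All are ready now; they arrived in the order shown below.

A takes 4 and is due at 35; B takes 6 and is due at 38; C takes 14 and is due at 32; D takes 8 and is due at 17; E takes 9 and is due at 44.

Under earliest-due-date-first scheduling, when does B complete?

32

EDD (increasing due date): D C A B E.
D: 0→8
C: 8→22
A: 22→26
B: 26→32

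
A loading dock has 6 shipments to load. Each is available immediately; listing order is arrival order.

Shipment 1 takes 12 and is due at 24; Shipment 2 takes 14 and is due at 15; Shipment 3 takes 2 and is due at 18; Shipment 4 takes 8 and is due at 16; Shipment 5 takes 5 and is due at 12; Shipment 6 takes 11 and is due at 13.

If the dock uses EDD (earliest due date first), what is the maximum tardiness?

EDD (increasing due date): Shipment 5 Shipment 6 Shipment 2 Shipment 4 Shipment 3 Shipment 1.
Shipment 5: 0→5, due 12, tardiness 0
Shipment 6: 5→16, due 13, tardiness 3
Shipment 2: 16→30, due 15, tardiness 15
Shipment 4: 30→38, due 16, tardiness 22
Shipment 3: 38→40, due 18, tardiness 22
Shipment 1: 40→52, due 24, tardiness 28
Maximum = 28.

28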